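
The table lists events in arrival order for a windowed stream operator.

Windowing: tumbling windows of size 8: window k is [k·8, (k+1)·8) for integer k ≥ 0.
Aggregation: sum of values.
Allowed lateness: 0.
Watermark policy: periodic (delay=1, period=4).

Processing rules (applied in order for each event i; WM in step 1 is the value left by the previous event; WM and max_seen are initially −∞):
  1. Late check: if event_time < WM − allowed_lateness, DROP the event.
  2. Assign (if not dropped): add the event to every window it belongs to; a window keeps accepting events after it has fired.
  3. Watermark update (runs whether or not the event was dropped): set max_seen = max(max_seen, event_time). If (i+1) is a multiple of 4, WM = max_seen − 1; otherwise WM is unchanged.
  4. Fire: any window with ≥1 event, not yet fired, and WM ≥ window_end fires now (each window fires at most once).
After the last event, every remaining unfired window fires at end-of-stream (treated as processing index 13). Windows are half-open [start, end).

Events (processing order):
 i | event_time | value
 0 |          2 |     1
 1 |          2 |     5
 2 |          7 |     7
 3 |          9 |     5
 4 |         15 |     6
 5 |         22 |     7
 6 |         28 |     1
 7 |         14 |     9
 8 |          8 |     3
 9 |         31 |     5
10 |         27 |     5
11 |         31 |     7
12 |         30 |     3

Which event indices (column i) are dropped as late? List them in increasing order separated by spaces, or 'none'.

i=0 t=2 v=1: → [0,8); WM=−∞
i=1 t=2 v=5: → [0,8); WM=−∞
i=2 t=7 v=7: → [0,8); WM=−∞
i=3 t=9 v=5: → [8,16); WM=8; [0,8) fires=13
i=4 t=15 v=6: → [8,16); WM=8
i=5 t=22 v=7: → [16,24); WM=8
i=6 t=28 v=1: → [24,32); WM=8
i=7 t=14 v=9: → [8,16); WM=27; [8,16) fires=20 [16,24) fires=7
i=8 t=8 v=3: DROP (t<27-0); WM=27
i=9 t=31 v=5: → [24,32); WM=27
i=10 t=27 v=5: → [24,32); WM=27
i=11 t=31 v=7: → [24,32); WM=30
i=12 t=30 v=3: → [24,32); WM=30

8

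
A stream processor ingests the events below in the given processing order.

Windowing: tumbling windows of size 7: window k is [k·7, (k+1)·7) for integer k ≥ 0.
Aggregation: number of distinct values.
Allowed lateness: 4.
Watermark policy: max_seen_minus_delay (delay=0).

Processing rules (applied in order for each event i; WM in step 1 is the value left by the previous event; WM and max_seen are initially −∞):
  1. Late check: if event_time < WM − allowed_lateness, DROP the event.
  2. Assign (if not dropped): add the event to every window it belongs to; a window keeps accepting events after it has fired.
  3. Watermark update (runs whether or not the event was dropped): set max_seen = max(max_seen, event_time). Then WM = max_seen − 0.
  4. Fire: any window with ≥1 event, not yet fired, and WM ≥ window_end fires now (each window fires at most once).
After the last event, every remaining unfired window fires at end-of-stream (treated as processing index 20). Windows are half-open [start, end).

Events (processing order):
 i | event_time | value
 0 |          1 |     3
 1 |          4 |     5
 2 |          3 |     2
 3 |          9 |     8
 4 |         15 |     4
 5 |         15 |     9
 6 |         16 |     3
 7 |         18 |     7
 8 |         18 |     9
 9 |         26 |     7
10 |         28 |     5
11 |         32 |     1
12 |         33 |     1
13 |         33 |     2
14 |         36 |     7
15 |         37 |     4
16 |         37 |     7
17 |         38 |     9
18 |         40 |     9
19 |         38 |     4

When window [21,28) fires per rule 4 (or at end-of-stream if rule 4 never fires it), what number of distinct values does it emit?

i=0 t=1 v=3: → [0,7); WM=1
i=1 t=4 v=5: → [0,7); WM=4
i=2 t=3 v=2: → [0,7); WM=4
i=3 t=9 v=8: → [7,14); WM=9; [0,7) fires=3
i=4 t=15 v=4: → [14,21); WM=15; [7,14) fires=1
i=5 t=15 v=9: → [14,21); WM=15
i=6 t=16 v=3: → [14,21); WM=16
i=7 t=18 v=7: → [14,21); WM=18
i=8 t=18 v=9: → [14,21); WM=18
i=9 t=26 v=7: → [21,28); WM=26; [14,21) fires=4
i=10 t=28 v=5: → [28,35); WM=28; [21,28) fires=1
i=11 t=32 v=1: → [28,35); WM=32
i=12 t=33 v=1: → [28,35); WM=33
i=13 t=33 v=2: → [28,35); WM=33
i=14 t=36 v=7: → [35,42); WM=36; [28,35) fires=3
i=15 t=37 v=4: → [35,42); WM=37
i=16 t=37 v=7: → [35,42); WM=37
i=17 t=38 v=9: → [35,42); WM=38
i=18 t=40 v=9: → [35,42); WM=40
i=19 t=38 v=4: → [35,42); WM=40

1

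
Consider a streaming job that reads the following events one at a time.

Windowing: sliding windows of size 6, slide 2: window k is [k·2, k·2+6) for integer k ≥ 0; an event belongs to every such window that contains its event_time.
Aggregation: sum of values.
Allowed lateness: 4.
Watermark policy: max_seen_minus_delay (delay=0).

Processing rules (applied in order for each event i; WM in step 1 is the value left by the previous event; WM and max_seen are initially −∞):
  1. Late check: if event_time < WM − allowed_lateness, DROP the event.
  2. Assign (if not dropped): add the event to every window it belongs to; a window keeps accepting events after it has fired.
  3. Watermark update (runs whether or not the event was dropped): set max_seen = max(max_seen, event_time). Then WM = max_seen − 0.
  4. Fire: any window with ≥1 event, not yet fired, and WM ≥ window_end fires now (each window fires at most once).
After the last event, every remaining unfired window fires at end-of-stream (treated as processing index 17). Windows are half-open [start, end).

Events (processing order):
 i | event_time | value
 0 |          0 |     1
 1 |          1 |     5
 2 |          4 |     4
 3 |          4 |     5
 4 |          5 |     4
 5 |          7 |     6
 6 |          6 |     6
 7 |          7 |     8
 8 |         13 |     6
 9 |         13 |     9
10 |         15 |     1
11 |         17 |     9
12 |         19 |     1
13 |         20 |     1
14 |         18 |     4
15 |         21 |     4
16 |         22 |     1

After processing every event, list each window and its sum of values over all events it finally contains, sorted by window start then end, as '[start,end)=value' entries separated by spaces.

i=0 t=0 v=1: → [0,6); WM=0
i=1 t=1 v=5: → [0,6); WM=1
i=2 t=4 v=4: → [4,10),[2,8),[0,6); WM=4
i=3 t=4 v=5: → [4,10),[2,8),[0,6); WM=4
i=4 t=5 v=4: → [4,10),[2,8),[0,6); WM=5
i=5 t=7 v=6: → [6,12),[4,10),[2,8); WM=7; [0,6) fires=19
i=6 t=6 v=6: → [6,12),[4,10),[2,8); WM=7
i=7 t=7 v=8: → [6,12),[4,10),[2,8); WM=7
i=8 t=13 v=6: → [12,18),[10,16),[8,14); WM=13; [2,8) fires=33 [4,10) fires=33 [6,12) fires=20
i=9 t=13 v=9: → [12,18),[10,16),[8,14); WM=13
i=10 t=15 v=1: → [14,20),[12,18),[10,16); WM=15; [8,14) fires=15
i=11 t=17 v=9: → [16,22),[14,20),[12,18); WM=17; [10,16) fires=16
i=12 t=19 v=1: → [18,24),[16,22),[14,20); WM=19; [12,18) fires=25
i=13 t=20 v=1: → [20,26),[18,24),[16,22); WM=20; [14,20) fires=11
i=14 t=18 v=4: → [18,24),[16,22),[14,20); WM=20
i=15 t=21 v=4: → [20,26),[18,24),[16,22); WM=21
i=16 t=22 v=1: → [22,28),[20,26),[18,24); WM=22; [16,22) fires=19

[0,6)=19 [2,8)=33 [4,10)=33 [6,12)=20 [8,14)=15 [10,16)=16 [12,18)=25 [14,20)=15 [16,22)=19 [18,24)=11 [20,26)=6 [22,28)=1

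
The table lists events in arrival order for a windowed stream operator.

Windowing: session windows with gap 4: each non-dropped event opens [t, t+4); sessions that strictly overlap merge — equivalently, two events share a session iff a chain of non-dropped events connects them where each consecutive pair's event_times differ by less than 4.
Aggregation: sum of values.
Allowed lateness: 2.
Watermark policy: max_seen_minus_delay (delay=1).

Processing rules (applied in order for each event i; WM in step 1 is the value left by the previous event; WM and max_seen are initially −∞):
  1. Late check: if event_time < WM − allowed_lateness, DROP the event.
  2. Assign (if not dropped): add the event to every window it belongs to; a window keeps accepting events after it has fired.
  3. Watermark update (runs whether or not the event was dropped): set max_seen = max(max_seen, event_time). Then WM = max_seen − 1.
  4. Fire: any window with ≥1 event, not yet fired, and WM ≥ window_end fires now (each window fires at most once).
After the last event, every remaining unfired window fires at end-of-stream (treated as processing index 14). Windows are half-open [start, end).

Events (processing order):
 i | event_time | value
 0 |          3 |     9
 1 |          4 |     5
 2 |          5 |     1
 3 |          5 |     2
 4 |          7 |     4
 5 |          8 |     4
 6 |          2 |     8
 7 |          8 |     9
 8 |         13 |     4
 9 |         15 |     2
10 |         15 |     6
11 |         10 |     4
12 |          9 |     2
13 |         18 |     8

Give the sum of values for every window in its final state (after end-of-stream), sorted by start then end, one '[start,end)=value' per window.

i=0 t=3 v=9: → [3,7); WM=2
i=1 t=4 v=5: → [3,8); WM=3
i=2 t=5 v=1: → [3,9); WM=4
i=3 t=5 v=2: → [3,9); WM=4
i=4 t=7 v=4: → [3,11); WM=6
i=5 t=8 v=4: → [3,12); WM=7
i=6 t=2 v=8: DROP (t<7-2); WM=7
i=7 t=8 v=9: → [3,12); WM=7
i=8 t=13 v=4: → [13,17); WM=12
i=9 t=15 v=2: → [13,19); WM=14
i=10 t=15 v=6: → [13,19); WM=14
i=11 t=10 v=4: DROP (t<14-2); WM=14
i=12 t=9 v=2: DROP (t<14-2); WM=14
i=13 t=18 v=8: → [13,22); WM=17

[3,12)=34 [13,22)=20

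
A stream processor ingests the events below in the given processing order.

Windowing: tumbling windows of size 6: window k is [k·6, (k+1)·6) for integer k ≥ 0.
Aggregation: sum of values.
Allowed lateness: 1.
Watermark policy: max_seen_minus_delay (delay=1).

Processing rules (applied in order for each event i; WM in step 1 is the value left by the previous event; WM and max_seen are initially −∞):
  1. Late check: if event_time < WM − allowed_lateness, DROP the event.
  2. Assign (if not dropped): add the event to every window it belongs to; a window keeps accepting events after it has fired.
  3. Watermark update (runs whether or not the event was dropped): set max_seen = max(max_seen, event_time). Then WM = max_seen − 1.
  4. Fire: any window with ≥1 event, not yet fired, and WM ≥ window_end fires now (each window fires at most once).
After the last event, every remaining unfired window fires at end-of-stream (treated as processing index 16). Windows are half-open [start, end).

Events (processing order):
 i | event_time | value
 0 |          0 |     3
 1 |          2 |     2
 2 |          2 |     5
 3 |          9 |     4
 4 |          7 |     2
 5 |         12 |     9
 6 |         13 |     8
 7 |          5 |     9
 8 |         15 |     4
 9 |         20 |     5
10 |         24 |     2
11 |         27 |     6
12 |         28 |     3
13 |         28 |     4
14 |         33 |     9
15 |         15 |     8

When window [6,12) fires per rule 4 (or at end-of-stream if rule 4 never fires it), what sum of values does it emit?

i=0 t=0 v=3: → [0,6); WM=-1
i=1 t=2 v=2: → [0,6); WM=1
i=2 t=2 v=5: → [0,6); WM=1
i=3 t=9 v=4: → [6,12); WM=8; [0,6) fires=10
i=4 t=7 v=2: → [6,12); WM=8
i=5 t=12 v=9: → [12,18); WM=11
i=6 t=13 v=8: → [12,18); WM=12; [6,12) fires=6
i=7 t=5 v=9: DROP (t<12-1); WM=12
i=8 t=15 v=4: → [12,18); WM=14
i=9 t=20 v=5: → [18,24); WM=19; [12,18) fires=21
i=10 t=24 v=2: → [24,30); WM=23
i=11 t=27 v=6: → [24,30); WM=26; [18,24) fires=5
i=12 t=28 v=3: → [24,30); WM=27
i=13 t=28 v=4: → [24,30); WM=27
i=14 t=33 v=9: → [30,36); WM=32; [24,30) fires=15
i=15 t=15 v=8: DROP (t<32-1); WM=32

6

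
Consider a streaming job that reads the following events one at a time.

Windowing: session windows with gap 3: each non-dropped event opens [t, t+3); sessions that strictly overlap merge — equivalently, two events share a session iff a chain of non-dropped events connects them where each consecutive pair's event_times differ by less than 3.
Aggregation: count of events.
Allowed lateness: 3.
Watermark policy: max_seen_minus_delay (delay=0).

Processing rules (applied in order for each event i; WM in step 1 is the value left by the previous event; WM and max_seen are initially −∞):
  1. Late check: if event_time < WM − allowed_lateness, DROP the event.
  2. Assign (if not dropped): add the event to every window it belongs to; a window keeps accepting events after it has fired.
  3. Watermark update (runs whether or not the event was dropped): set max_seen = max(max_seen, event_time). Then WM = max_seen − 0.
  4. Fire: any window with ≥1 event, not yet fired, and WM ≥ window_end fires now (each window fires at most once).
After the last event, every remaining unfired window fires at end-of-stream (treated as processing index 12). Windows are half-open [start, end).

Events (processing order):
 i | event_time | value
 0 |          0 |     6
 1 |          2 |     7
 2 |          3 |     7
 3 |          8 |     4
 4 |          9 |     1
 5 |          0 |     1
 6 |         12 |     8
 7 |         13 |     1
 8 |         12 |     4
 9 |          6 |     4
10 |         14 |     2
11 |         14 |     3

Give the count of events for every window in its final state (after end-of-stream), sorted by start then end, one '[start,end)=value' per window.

[0,6)=3 [8,12)=2 [12,17)=5

i=0 t=0 v=6: → [0,3); WM=0
i=1 t=2 v=7: → [0,5); WM=2
i=2 t=3 v=7: → [0,6); WM=3
i=3 t=8 v=4: → [8,11); WM=8
i=4 t=9 v=1: → [8,12); WM=9
i=5 t=0 v=1: DROP (t<9-3); WM=9
i=6 t=12 v=8: → [12,15); WM=12
i=7 t=13 v=1: → [12,16); WM=13
i=8 t=12 v=4: → [12,16); WM=13
i=9 t=6 v=4: DROP (t<13-3); WM=13
i=10 t=14 v=2: → [12,17); WM=14
i=11 t=14 v=3: → [12,17); WM=14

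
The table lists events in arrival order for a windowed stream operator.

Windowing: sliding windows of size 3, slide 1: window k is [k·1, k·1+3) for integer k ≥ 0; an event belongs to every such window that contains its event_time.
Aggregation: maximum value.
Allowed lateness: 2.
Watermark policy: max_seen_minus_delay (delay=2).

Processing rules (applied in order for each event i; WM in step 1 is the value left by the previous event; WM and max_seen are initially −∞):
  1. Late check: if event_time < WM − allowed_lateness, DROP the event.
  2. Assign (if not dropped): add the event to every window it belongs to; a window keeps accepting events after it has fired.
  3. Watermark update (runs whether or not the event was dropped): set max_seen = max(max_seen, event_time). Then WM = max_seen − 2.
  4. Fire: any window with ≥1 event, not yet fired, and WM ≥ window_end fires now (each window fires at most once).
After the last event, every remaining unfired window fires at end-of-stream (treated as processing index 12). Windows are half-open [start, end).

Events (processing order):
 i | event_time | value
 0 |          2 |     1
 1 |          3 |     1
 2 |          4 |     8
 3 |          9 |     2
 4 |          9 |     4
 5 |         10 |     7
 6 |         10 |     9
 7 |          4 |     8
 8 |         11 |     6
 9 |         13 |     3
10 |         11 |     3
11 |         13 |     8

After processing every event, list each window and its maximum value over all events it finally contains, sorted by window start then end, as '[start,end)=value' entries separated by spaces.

i=0 t=2 v=1: → [2,5),[1,4),[0,3); WM=0
i=1 t=3 v=1: → [3,6),[2,5),[1,4); WM=1
i=2 t=4 v=8: → [4,7),[3,6),[2,5); WM=2
i=3 t=9 v=2: → [9,12),[8,11),[7,10); WM=7; [0,3) fires=1 [1,4) fires=1 [2,5) fires=8 [3,6) fires=8 [4,7) fires=8
i=4 t=9 v=4: → [9,12),[8,11),[7,10); WM=7
i=5 t=10 v=7: → [10,13),[9,12),[8,11); WM=8
i=6 t=10 v=9: → [10,13),[9,12),[8,11); WM=8
i=7 t=4 v=8: DROP (t<8-2); WM=8
i=8 t=11 v=6: → [11,14),[10,13),[9,12); WM=9
i=9 t=13 v=3: → [13,16),[12,15),[11,14); WM=11; [7,10) fires=4 [8,11) fires=9
i=10 t=11 v=3: → [11,14),[10,13),[9,12); WM=11
i=11 t=13 v=8: → [13,16),[12,15),[11,14); WM=11

[0,3)=1 [1,4)=1 [2,5)=8 [3,6)=8 [4,7)=8 [7,10)=4 [8,11)=9 [9,12)=9 [10,13)=9 [11,14)=8 [12,15)=8 [13,16)=8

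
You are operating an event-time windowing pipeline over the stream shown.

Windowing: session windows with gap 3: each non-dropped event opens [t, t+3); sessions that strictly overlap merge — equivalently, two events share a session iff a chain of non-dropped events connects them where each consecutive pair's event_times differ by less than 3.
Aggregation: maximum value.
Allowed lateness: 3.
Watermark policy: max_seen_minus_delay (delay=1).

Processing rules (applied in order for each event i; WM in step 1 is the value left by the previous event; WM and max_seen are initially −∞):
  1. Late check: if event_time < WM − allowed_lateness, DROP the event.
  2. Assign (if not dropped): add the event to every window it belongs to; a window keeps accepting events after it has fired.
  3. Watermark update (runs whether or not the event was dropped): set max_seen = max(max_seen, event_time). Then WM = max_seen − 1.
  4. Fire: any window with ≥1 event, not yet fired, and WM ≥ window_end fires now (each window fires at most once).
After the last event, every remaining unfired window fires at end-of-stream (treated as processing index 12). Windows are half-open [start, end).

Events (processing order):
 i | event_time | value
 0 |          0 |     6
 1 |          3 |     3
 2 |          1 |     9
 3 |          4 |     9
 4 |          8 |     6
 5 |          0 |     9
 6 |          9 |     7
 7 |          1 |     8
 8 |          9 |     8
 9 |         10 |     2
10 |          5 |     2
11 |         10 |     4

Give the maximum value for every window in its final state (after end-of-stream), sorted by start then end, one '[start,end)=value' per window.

i=0 t=0 v=6: → [0,3); WM=-1
i=1 t=3 v=3: → [3,6); WM=2
i=2 t=1 v=9: → [0,6); WM=2
i=3 t=4 v=9: → [0,7); WM=3
i=4 t=8 v=6: → [8,11); WM=7
i=5 t=0 v=9: DROP (t<7-3); WM=7
i=6 t=9 v=7: → [8,12); WM=8
i=7 t=1 v=8: DROP (t<8-3); WM=8
i=8 t=9 v=8: → [8,12); WM=8
i=9 t=10 v=2: → [8,13); WM=9
i=10 t=5 v=2: DROP (t<9-3); WM=9
i=11 t=10 v=4: → [8,13); WM=9

[0,7)=9 [8,13)=8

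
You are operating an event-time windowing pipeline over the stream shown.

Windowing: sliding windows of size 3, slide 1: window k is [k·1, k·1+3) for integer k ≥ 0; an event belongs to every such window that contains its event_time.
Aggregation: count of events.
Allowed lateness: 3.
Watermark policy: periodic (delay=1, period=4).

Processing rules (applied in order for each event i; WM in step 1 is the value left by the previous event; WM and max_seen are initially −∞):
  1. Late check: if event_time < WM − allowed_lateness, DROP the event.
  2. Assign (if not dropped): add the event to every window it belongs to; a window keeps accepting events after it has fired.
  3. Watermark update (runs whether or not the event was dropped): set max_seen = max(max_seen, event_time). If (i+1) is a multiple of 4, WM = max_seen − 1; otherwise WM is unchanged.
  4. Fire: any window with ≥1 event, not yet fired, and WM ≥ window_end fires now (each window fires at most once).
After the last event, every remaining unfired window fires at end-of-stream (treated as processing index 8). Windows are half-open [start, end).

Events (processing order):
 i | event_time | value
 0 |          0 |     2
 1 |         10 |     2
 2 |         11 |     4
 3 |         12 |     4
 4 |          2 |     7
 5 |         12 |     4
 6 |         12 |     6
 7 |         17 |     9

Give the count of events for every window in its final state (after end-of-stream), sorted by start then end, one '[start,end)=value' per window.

[0,3)=1 [8,11)=1 [9,12)=2 [10,13)=5 [11,14)=4 [12,15)=3 [15,18)=1 [16,19)=1 [17,20)=1

i=0 t=0 v=2: → [0,3); WM=−∞
i=1 t=10 v=2: → [10,13),[9,12),[8,11); WM=−∞
i=2 t=11 v=4: → [11,14),[10,13),[9,12); WM=−∞
i=3 t=12 v=4: → [12,15),[11,14),[10,13); WM=11; [0,3) fires=1 [8,11) fires=1
i=4 t=2 v=7: DROP (t<11-3); WM=11
i=5 t=12 v=4: → [12,15),[11,14),[10,13); WM=11
i=6 t=12 v=6: → [12,15),[11,14),[10,13); WM=11
i=7 t=17 v=9: → [17,20),[16,19),[15,18); WM=16; [9,12) fires=2 [10,13) fires=5 [11,14) fires=4 [12,15) fires=3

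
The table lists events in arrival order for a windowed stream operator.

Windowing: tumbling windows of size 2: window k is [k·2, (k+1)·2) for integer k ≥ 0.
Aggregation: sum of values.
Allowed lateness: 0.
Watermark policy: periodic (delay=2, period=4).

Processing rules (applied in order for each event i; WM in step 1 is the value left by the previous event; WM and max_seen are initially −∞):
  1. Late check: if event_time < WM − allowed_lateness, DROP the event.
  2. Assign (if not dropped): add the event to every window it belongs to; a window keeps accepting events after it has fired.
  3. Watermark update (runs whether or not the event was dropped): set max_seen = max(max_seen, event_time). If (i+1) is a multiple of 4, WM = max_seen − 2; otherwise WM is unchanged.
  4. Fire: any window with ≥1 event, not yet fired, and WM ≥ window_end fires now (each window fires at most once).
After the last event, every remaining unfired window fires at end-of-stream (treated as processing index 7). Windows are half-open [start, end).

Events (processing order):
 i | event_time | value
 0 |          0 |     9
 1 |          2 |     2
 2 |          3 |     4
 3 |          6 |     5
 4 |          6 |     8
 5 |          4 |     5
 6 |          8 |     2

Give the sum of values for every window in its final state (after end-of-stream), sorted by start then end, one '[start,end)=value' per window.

[0,2)=9 [2,4)=6 [4,6)=5 [6,8)=13 [8,10)=2

i=0 t=0 v=9: → [0,2); WM=−∞
i=1 t=2 v=2: → [2,4); WM=−∞
i=2 t=3 v=4: → [2,4); WM=−∞
i=3 t=6 v=5: → [6,8); WM=4; [0,2) fires=9 [2,4) fires=6
i=4 t=6 v=8: → [6,8); WM=4
i=5 t=4 v=5: → [4,6); WM=4
i=6 t=8 v=2: → [8,10); WM=4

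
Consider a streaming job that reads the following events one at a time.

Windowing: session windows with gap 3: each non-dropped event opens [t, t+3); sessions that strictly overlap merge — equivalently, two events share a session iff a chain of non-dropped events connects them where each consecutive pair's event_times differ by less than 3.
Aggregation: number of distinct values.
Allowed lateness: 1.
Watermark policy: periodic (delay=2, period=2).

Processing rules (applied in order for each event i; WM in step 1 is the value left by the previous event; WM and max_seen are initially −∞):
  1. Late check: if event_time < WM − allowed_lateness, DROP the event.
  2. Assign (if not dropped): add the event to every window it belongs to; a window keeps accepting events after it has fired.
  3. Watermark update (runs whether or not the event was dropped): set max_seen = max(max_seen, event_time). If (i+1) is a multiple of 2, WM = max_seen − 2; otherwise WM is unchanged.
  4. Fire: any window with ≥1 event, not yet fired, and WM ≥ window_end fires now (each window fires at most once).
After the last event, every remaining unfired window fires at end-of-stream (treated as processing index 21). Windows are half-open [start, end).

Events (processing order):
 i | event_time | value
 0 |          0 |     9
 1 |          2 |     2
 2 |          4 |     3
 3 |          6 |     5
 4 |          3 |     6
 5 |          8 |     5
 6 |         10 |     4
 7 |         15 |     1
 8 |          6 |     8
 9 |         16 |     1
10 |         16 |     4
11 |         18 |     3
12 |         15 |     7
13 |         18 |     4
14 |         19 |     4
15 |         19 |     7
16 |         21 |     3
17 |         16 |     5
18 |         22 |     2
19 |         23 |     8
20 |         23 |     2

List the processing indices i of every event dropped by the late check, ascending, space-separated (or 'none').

8

i=0 t=0 v=9: → [0,3); WM=−∞
i=1 t=2 v=2: → [0,5); WM=0
i=2 t=4 v=3: → [0,7); WM=0
i=3 t=6 v=5: → [0,9); WM=4
i=4 t=3 v=6: → [0,9); WM=4
i=5 t=8 v=5: → [0,11); WM=6
i=6 t=10 v=4: → [0,13); WM=6
i=7 t=15 v=1: → [15,18); WM=13
i=8 t=6 v=8: DROP (t<13-1); WM=13
i=9 t=16 v=1: → [15,19); WM=14
i=10 t=16 v=4: → [15,19); WM=14
i=11 t=18 v=3: → [15,21); WM=16
i=12 t=15 v=7: → [15,21); WM=16
i=13 t=18 v=4: → [15,21); WM=16
i=14 t=19 v=4: → [15,22); WM=16
i=15 t=19 v=7: → [15,22); WM=17
i=16 t=21 v=3: → [15,24); WM=17
i=17 t=16 v=5: → [15,24); WM=19
i=18 t=22 v=2: → [15,25); WM=19
i=19 t=23 v=8: → [15,26); WM=21
i=20 t=23 v=2: → [15,26); WM=21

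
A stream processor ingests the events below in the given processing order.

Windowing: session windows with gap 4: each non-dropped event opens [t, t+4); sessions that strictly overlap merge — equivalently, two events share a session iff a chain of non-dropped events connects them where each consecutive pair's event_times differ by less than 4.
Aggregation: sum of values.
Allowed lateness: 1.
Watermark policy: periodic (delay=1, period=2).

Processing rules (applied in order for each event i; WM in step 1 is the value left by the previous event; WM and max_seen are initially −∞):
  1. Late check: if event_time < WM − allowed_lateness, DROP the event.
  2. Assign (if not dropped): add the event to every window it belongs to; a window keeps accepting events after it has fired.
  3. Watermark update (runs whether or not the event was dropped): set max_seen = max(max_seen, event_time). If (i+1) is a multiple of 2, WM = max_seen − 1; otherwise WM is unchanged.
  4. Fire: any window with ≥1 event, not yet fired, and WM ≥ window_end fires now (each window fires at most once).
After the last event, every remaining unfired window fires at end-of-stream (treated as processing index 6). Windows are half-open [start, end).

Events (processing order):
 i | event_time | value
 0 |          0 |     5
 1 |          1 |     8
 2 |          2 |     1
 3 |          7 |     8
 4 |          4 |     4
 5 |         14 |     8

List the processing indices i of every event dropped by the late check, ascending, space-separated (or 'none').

4

i=0 t=0 v=5: → [0,4); WM=−∞
i=1 t=1 v=8: → [0,5); WM=0
i=2 t=2 v=1: → [0,6); WM=0
i=3 t=7 v=8: → [7,11); WM=6
i=4 t=4 v=4: DROP (t<6-1); WM=6
i=5 t=14 v=8: → [14,18); WM=13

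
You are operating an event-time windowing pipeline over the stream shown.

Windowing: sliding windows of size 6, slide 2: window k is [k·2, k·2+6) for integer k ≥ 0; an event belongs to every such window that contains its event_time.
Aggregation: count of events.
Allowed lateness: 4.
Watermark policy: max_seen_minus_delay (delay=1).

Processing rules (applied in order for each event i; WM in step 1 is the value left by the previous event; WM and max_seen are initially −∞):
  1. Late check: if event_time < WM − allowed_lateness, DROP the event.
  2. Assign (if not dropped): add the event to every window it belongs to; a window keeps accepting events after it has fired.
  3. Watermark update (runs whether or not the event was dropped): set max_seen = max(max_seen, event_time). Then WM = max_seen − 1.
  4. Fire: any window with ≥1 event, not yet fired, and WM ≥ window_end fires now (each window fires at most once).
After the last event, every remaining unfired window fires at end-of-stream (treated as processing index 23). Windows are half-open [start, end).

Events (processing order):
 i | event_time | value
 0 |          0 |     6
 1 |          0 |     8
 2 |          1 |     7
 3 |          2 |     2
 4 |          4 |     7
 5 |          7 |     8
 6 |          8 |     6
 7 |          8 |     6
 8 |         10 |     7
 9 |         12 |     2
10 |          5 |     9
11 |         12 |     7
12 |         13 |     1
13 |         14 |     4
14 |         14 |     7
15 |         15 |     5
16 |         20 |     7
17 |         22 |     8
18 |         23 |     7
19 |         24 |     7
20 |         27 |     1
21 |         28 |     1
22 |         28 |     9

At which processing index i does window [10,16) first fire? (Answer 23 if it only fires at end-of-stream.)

i=0 t=0 v=6: → [0,6); WM=-1
i=1 t=0 v=8: → [0,6); WM=-1
i=2 t=1 v=7: → [0,6); WM=0
i=3 t=2 v=2: → [2,8),[0,6); WM=1
i=4 t=4 v=7: → [4,10),[2,8),[0,6); WM=3
i=5 t=7 v=8: → [6,12),[4,10),[2,8); WM=6; [0,6) fires=5
i=6 t=8 v=6: → [8,14),[6,12),[4,10); WM=7
i=7 t=8 v=6: → [8,14),[6,12),[4,10); WM=7
i=8 t=10 v=7: → [10,16),[8,14),[6,12); WM=9; [2,8) fires=3
i=9 t=12 v=2: → [12,18),[10,16),[8,14); WM=11; [4,10) fires=4
i=10 t=5 v=9: DROP (t<11-4); WM=11
i=11 t=12 v=7: → [12,18),[10,16),[8,14); WM=11
i=12 t=13 v=1: → [12,18),[10,16),[8,14); WM=12; [6,12) fires=4
i=13 t=14 v=4: → [14,20),[12,18),[10,16); WM=13
i=14 t=14 v=7: → [14,20),[12,18),[10,16); WM=13
i=15 t=15 v=5: → [14,20),[12,18),[10,16); WM=14; [8,14) fires=6
i=16 t=20 v=7: → [20,26),[18,24),[16,22); WM=19; [10,16) fires=7 [12,18) fires=6
i=17 t=22 v=8: → [22,28),[20,26),[18,24); WM=21; [14,20) fires=3
i=18 t=23 v=7: → [22,28),[20,26),[18,24); WM=22; [16,22) fires=1
i=19 t=24 v=7: → [24,30),[22,28),[20,26); WM=23
i=20 t=27 v=1: → [26,32),[24,30),[22,28); WM=26; [18,24) fires=3 [20,26) fires=4
i=21 t=28 v=1: → [28,34),[26,32),[24,30); WM=27
i=22 t=28 v=9: → [28,34),[26,32),[24,30); WM=27

16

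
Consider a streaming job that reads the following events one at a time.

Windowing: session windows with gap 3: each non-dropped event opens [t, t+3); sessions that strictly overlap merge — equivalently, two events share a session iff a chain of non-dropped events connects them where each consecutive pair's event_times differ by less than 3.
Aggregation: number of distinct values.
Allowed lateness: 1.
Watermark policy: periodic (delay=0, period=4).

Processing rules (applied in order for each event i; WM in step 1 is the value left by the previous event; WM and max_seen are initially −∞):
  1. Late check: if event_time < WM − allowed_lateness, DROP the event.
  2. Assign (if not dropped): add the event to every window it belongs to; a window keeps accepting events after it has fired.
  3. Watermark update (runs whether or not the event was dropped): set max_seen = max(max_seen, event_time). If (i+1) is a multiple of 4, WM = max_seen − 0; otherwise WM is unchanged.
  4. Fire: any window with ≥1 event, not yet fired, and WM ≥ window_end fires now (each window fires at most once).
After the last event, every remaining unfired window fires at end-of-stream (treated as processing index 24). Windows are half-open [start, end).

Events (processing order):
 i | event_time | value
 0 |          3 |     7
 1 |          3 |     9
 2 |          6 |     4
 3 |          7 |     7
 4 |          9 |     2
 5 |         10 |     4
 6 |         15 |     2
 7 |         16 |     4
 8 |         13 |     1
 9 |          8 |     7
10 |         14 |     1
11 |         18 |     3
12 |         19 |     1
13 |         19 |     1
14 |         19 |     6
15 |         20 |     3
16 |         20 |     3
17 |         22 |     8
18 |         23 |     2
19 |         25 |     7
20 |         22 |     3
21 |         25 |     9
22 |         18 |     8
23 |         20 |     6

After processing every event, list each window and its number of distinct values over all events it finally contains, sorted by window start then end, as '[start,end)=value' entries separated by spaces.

i=0 t=3 v=7: → [3,6); WM=−∞
i=1 t=3 v=9: → [3,6); WM=−∞
i=2 t=6 v=4: → [6,9); WM=−∞
i=3 t=7 v=7: → [6,10); WM=7
i=4 t=9 v=2: → [6,12); WM=7
i=5 t=10 v=4: → [6,13); WM=7
i=6 t=15 v=2: → [15,18); WM=7
i=7 t=16 v=4: → [15,19); WM=16
i=8 t=13 v=1: DROP (t<16-1); WM=16
i=9 t=8 v=7: DROP (t<16-1); WM=16
i=10 t=14 v=1: DROP (t<16-1); WM=16
i=11 t=18 v=3: → [15,21); WM=18
i=12 t=19 v=1: → [15,22); WM=18
i=13 t=19 v=1: → [15,22); WM=18
i=14 t=19 v=6: → [15,22); WM=18
i=15 t=20 v=3: → [15,23); WM=20
i=16 t=20 v=3: → [15,23); WM=20
i=17 t=22 v=8: → [15,25); WM=20
i=18 t=23 v=2: → [15,26); WM=20
i=19 t=25 v=7: → [15,28); WM=25
i=20 t=22 v=3: DROP (t<25-1); WM=25
i=21 t=25 v=9: → [15,28); WM=25
i=22 t=18 v=8: DROP (t<25-1); WM=25
i=23 t=20 v=6: DROP (t<25-1); WM=25

[3,6)=2 [6,13)=3 [15,28)=8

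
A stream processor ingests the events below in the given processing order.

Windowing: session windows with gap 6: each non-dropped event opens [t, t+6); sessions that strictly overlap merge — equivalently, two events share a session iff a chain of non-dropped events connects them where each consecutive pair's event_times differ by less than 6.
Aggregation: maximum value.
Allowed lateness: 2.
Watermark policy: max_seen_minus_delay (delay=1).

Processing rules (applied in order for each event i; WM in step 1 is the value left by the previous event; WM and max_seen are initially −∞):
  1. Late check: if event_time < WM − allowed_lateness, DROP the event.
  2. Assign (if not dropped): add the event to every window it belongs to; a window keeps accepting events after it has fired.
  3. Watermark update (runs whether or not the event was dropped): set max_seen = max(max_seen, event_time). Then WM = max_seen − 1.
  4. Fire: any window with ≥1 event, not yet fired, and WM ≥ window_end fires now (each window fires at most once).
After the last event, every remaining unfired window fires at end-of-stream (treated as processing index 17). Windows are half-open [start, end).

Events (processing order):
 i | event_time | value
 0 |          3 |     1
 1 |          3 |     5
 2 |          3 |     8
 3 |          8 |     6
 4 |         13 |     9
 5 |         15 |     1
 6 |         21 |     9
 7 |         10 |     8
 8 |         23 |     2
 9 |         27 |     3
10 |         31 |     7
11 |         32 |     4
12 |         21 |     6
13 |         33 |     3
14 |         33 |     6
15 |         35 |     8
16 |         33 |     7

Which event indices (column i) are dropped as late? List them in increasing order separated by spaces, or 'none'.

i=0 t=3 v=1: → [3,9); WM=2
i=1 t=3 v=5: → [3,9); WM=2
i=2 t=3 v=8: → [3,9); WM=2
i=3 t=8 v=6: → [3,14); WM=7
i=4 t=13 v=9: → [3,19); WM=12
i=5 t=15 v=1: → [3,21); WM=14
i=6 t=21 v=9: → [21,27); WM=20
i=7 t=10 v=8: DROP (t<20-2); WM=20
i=8 t=23 v=2: → [21,29); WM=22
i=9 t=27 v=3: → [21,33); WM=26
i=10 t=31 v=7: → [21,37); WM=30
i=11 t=32 v=4: → [21,38); WM=31
i=12 t=21 v=6: DROP (t<31-2); WM=31
i=13 t=33 v=3: → [21,39); WM=32
i=14 t=33 v=6: → [21,39); WM=32
i=15 t=35 v=8: → [21,41); WM=34
i=16 t=33 v=7: → [21,41); WM=34

7 12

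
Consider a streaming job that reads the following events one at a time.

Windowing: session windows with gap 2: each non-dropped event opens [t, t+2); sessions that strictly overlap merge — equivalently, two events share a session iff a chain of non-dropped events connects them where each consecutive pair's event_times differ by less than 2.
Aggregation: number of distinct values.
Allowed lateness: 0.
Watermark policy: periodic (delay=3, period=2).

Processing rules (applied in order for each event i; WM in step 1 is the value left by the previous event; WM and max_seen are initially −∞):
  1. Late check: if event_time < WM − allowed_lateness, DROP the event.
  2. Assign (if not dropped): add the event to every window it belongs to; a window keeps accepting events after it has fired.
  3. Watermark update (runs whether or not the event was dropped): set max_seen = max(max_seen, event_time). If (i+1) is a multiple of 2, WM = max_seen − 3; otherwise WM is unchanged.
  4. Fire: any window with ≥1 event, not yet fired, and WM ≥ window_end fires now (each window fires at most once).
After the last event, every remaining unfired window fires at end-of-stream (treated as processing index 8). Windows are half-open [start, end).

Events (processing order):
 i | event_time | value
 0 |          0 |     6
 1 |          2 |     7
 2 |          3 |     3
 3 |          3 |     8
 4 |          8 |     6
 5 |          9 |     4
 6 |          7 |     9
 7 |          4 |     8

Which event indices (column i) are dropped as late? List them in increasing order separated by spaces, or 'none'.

i=0 t=0 v=6: → [0,2); WM=−∞
i=1 t=2 v=7: → [2,4); WM=-1
i=2 t=3 v=3: → [2,5); WM=-1
i=3 t=3 v=8: → [2,5); WM=0
i=4 t=8 v=6: → [8,10); WM=0
i=5 t=9 v=4: → [8,11); WM=6
i=6 t=7 v=9: → [7,11); WM=6
i=7 t=4 v=8: DROP (t<6-0); WM=6

7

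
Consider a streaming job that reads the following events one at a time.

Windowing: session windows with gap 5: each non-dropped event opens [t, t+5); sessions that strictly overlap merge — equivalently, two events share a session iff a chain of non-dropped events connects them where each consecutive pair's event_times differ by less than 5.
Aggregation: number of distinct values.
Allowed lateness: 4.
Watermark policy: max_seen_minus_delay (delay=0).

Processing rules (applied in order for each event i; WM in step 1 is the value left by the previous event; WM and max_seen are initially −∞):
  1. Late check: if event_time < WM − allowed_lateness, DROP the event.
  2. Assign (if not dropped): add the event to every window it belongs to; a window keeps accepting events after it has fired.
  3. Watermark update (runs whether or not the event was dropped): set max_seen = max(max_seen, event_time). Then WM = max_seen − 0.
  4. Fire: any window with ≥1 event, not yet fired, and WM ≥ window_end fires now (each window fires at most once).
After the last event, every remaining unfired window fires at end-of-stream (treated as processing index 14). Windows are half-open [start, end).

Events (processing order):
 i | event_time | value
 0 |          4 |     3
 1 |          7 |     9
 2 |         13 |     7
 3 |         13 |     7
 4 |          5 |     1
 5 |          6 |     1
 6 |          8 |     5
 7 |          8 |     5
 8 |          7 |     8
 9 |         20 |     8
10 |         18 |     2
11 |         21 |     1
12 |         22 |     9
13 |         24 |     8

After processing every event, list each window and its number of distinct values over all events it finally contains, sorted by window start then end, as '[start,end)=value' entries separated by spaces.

[4,12)=2 [13,18)=1 [18,29)=4

i=0 t=4 v=3: → [4,9); WM=4
i=1 t=7 v=9: → [4,12); WM=7
i=2 t=13 v=7: → [13,18); WM=13
i=3 t=13 v=7: → [13,18); WM=13
i=4 t=5 v=1: DROP (t<13-4); WM=13
i=5 t=6 v=1: DROP (t<13-4); WM=13
i=6 t=8 v=5: DROP (t<13-4); WM=13
i=7 t=8 v=5: DROP (t<13-4); WM=13
i=8 t=7 v=8: DROP (t<13-4); WM=13
i=9 t=20 v=8: → [20,25); WM=20
i=10 t=18 v=2: → [18,25); WM=20
i=11 t=21 v=1: → [18,26); WM=21
i=12 t=22 v=9: → [18,27); WM=22
i=13 t=24 v=8: → [18,29); WM=24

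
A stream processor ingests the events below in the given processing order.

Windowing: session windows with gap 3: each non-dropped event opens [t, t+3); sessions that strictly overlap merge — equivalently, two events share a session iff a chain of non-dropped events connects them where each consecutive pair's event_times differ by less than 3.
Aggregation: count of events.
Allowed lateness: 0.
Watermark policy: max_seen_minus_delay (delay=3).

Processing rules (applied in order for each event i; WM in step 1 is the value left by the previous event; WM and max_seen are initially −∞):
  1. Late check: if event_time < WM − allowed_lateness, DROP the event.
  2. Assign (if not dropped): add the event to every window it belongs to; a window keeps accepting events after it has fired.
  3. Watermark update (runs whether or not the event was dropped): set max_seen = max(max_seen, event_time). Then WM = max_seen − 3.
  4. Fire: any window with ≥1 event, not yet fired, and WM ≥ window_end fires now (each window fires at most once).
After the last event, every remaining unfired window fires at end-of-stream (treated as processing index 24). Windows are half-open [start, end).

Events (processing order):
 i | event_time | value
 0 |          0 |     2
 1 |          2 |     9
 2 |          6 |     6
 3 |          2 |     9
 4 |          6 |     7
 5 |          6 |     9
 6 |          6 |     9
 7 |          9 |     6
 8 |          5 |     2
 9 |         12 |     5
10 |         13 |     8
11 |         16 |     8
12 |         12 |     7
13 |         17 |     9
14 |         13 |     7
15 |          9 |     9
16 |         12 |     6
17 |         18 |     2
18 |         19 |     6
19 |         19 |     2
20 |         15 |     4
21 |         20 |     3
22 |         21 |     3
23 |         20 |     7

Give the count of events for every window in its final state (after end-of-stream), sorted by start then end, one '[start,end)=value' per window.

i=0 t=0 v=2: → [0,3); WM=-3
i=1 t=2 v=9: → [0,5); WM=-1
i=2 t=6 v=6: → [6,9); WM=3
i=3 t=2 v=9: DROP (t<3-0); WM=3
i=4 t=6 v=7: → [6,9); WM=3
i=5 t=6 v=9: → [6,9); WM=3
i=6 t=6 v=9: → [6,9); WM=3
i=7 t=9 v=6: → [9,12); WM=6
i=8 t=5 v=2: DROP (t<6-0); WM=6
i=9 t=12 v=5: → [12,15); WM=9
i=10 t=13 v=8: → [12,16); WM=10
i=11 t=16 v=8: → [16,19); WM=13
i=12 t=12 v=7: DROP (t<13-0); WM=13
i=13 t=17 v=9: → [16,20); WM=14
i=14 t=13 v=7: DROP (t<14-0); WM=14
i=15 t=9 v=9: DROP (t<14-0); WM=14
i=16 t=12 v=6: DROP (t<14-0); WM=14
i=17 t=18 v=2: → [16,21); WM=15
i=18 t=19 v=6: → [16,22); WM=16
i=19 t=19 v=2: → [16,22); WM=16
i=20 t=15 v=4: DROP (t<16-0); WM=16
i=21 t=20 v=3: → [16,23); WM=17
i=22 t=21 v=3: → [16,24); WM=18
i=23 t=20 v=7: → [16,24); WM=18

[0,5)=2 [6,9)=4 [9,12)=1 [12,16)=2 [16,24)=8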